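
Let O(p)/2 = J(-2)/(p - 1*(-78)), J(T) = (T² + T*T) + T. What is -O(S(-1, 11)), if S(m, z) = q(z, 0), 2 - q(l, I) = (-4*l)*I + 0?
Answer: -3/20 ≈ -0.15000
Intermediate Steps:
q(l, I) = 2 + 4*I*l (q(l, I) = 2 - ((-4*l)*I + 0) = 2 - (-4*I*l + 0) = 2 - (-4)*I*l = 2 + 4*I*l)
J(T) = T + 2*T² (J(T) = (T² + T²) + T = 2*T² + T = T + 2*T²)
S(m, z) = 2 (S(m, z) = 2 + 4*0*z = 2 + 0 = 2)
O(p) = 12/(78 + p) (O(p) = 2*((-2*(1 + 2*(-2)))/(p - 1*(-78))) = 2*((-2*(1 - 4))/(p + 78)) = 2*((-2*(-3))/(78 + p)) = 2*(6/(78 + p)) = 12/(78 + p))
-O(S(-1, 11)) = -12/(78 + 2) = -12/80 = -1*3/20 = -3/20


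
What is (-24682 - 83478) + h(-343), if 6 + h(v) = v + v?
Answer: -108852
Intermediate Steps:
h(v) = -6 + 2*v (h(v) = -6 + (v + v) = -6 + 2*v)
(-24682 - 83478) + h(-343) = (-24682 - 83478) + (-6 + 2*(-343)) = -108160 + (-6 - 686) = -108160 - 692 = -108852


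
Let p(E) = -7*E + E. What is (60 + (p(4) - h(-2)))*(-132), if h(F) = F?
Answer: -5016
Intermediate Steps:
p(E) = -6*E
(60 + (p(4) - h(-2)))*(-132) = (60 + (-6*4 - 1*(-2)))*(-132) = (60 + (-24 + 2))*(-132) = (60 - 22)*(-132) = 38*(-132) = -5016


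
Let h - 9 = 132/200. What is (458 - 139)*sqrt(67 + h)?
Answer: 319*sqrt(7666)/10 ≈ 2793.0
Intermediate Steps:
h = 483/50 (h = 9 + 132/200 = 9 + 132*(1/200) = 9 + 33/50 = 483/50 ≈ 9.6600)
(458 - 139)*sqrt(67 + h) = (458 - 139)*sqrt(67 + 483/50) = 319*sqrt(3833/50) = 319*(sqrt(7666)/10) = 319*sqrt(7666)/10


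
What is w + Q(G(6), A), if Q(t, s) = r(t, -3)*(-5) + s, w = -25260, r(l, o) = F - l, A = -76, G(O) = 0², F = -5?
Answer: -25311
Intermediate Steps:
G(O) = 0
r(l, o) = -5 - l
Q(t, s) = 25 + s + 5*t (Q(t, s) = (-5 - t)*(-5) + s = (25 + 5*t) + s = 25 + s + 5*t)
w + Q(G(6), A) = -25260 + (25 - 76 + 5*0) = -25260 + (25 - 76 + 0) = -25260 - 51 = -25311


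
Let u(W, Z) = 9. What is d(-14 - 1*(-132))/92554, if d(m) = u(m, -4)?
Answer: 9/92554 ≈ 9.7241e-5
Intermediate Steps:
d(m) = 9
d(-14 - 1*(-132))/92554 = 9/92554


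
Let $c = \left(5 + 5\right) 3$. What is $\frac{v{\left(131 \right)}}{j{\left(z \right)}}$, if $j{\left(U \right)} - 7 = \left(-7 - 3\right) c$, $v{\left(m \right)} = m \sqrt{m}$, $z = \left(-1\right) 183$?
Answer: $- \frac{131 \sqrt{131}}{293} \approx -5.1173$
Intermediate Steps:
$c = 30$ ($c = 10 \cdot 3 = 30$)
$z = -183$
$v{\left(m \right)} = m^{\frac{3}{2}}$
$j{\left(U \right)} = -293$ ($j{\left(U \right)} = 7 + \left(-7 - 3\right) 30 = 7 - 300 = -293$)
$\frac{v{\left(131 \right)}}{j{\left(z \right)}} = \frac{131^{\frac{3}{2}}}{-293} = 131 \sqrt{131} \left(- \frac{1}{293}\right) = - \frac{131 \sqrt{131}}{293}$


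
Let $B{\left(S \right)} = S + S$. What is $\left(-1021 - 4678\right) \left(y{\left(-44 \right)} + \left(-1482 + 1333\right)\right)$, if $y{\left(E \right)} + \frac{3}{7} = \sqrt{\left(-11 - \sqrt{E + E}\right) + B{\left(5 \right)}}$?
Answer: $\frac{5961154}{7} - 5699 \sqrt{-1 - 2 i \sqrt{22}} \approx 8.3989 \cdot 10^{5} + 13017.0 i$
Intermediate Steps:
$B{\left(S \right)} = 2 S$
$y{\left(E \right)} = - \frac{3}{7} + \sqrt{-1 - \sqrt{2} \sqrt{E}}$ ($y{\left(E \right)} = - \frac{3}{7} + \sqrt{\left(-11 - \sqrt{E + E}\right) + 2 \cdot 5} = - \frac{3}{7} + \sqrt{\left(-11 - \sqrt{2 E}\right) + 10} = - \frac{3}{7} + \sqrt{\left(-11 - \sqrt{2} \sqrt{E}\right) + 10} = - \frac{3}{7} + \sqrt{-1 - \sqrt{2} \sqrt{E}}$)
$\left(-1021 - 4678\right) \left(y{\left(-44 \right)} + \left(-1482 + 1333\right)\right) = \left(-1021 - 4678\right) \left(\left(- \frac{3}{7} + \sqrt{-1 - \sqrt{2} \sqrt{-44}}\right) + \left(-1482 + 1333\right)\right) = - 5699 \left(\left(- \frac{3}{7} + \sqrt{-1 - \sqrt{2} \cdot 2 i \sqrt{11}}\right) - 149\right) = - 5699 \left(\left(- \frac{3}{7} + \sqrt{-1 - 2 i \sqrt{22}}\right) - 149\right) = - 5699 \left(- \frac{1046}{7} + \sqrt{-1 - 2 i \sqrt{22}}\right) = \frac{5961154}{7} - 5699 \sqrt{-1 - 2 i \sqrt{22}}$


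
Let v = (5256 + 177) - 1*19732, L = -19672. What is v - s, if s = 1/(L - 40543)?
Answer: -861014284/60215 ≈ -14299.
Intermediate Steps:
s = -1/60215 (s = 1/(-19672 - 40543) = 1/(-60215) = -1/60215 ≈ -1.6607e-5)
v = -14299 (v = 5433 - 19732 = -14299)
v - s = -14299 - 1*(-1/60215) = -14299 + 1/60215 = -861014284/60215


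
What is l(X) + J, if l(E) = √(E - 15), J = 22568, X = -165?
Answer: 22568 + 6*I*√5 ≈ 22568.0 + 13.416*I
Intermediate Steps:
l(E) = √(-15 + E)
l(X) + J = √(-15 - 165) + 22568 = √(-180) + 22568 = 6*I*√5 + 22568 = 22568 + 6*I*√5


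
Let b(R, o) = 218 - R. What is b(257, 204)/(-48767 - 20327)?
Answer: 39/69094 ≈ 0.00056445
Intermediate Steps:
b(257, 204)/(-48767 - 20327) = (218 - 1*257)/(-48767 - 20327) = (218 - 257)/(-69094) = -39*(-1/69094) = 39/69094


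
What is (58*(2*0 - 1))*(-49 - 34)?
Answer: 4814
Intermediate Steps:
(58*(2*0 - 1))*(-49 - 34) = (58*(0 - 1))*(-83) = (58*(-1))*(-83) = -58*(-83) = 4814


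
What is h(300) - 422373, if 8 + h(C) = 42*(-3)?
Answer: -422507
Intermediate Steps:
h(C) = -134 (h(C) = -8 + 42*(-3) = -8 - 126 = -134)
h(300) - 422373 = -134 - 422373 = -422507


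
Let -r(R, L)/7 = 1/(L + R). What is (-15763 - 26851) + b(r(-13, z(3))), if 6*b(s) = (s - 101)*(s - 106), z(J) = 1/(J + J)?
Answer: -14827982/363 ≈ -40848.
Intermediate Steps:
z(J) = 1/(2*J)
r(R, L) = -7/(L + R)
b(s) = (-106 + s)*(-101 + s)/6 (b(s) = ((s - 101)*(s - 106))/6 = ((-101 + s)*(-106 + s))/6 = ((-106 + s)*(-101 + s))/6 = (-106 + s)*(-101 + s)/6)
(-15763 - 26851) + b(r(-13, z(3))) = (-15763 - 26851) + (5353/3 - (-483)/(2*((½)/3 - 13)) + (-7/((½)/3 - 13))²/6) = -42614 + (5353/3 - (-483)/(2*((½)*(⅓) - 13)) + (-7/((½)*(⅓) - 13))²/6) = -42614 + (5353/3 - (-483)/(2*(⅙ - 13)) + (-7/(⅙ - 13))²/6) = -42614 + (5353/3 - (-483)/(2*(-77/6)) + (-7/(-77/6))²/6) = -42614 + (5353/3 - (-483)*(-6)/(2*77) + (-7*(-6/77))²/6) = -42614 + (5353/3 - 69/2*6/11 + (6/11)²/6) = -42614 + (5353/3 - 207/11 + (⅙)*(36/121)) = -42614 + (5353/3 - 207/11 + 6/121) = -42614 + 640900/363 = -14827982/363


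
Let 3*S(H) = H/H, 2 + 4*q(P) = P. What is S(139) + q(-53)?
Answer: -161/12 ≈ -13.417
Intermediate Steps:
q(P) = -1/2 + P/4
S(H) = 1/3 (S(H) = (H/H)/3 = (1/3)*1 = 1/3)
S(139) + q(-53) = 1/3 + (-1/2 + (1/4)*(-53)) = 1/3 + (-1/2 - 53/4) = 1/3 - 55/4 = -161/12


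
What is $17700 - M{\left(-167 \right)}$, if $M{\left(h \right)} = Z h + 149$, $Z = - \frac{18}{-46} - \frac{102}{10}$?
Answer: $\frac{1829989}{115} \approx 15913.0$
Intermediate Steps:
$Z = - \frac{1128}{115}$ ($Z = \left(-18\right) \left(- \frac{1}{46}\right) - \frac{51}{5} = \frac{9}{23} - \frac{51}{5} = - \frac{1128}{115} \approx -9.8087$)
$M{\left(h \right)} = 149 - \frac{1128 h}{115}$ ($M{\left(h \right)} = - \frac{1128 h}{115} + 149 = 149 - \frac{1128 h}{115}$)
$17700 - M{\left(-167 \right)} = 17700 - \left(149 - - \frac{188376}{115}\right) = 17700 - \left(149 + \frac{188376}{115}\right) = 17700 - \frac{205511}{115} = \frac{1829989}{115}$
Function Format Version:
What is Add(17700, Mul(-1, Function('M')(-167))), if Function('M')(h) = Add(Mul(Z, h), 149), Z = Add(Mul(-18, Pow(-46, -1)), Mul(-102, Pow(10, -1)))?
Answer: Rational(1829989, 115) ≈ 15913.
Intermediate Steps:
Z = Rational(-1128, 115) (Z = Add(Mul(-18, Rational(-1, 46)), Mul(-102, Rational(1, 10))) = Add(Rational(9, 23), Rational(-51, 5)) = Rational(-1128, 115) ≈ -9.8087)
Function('M')(h) = Add(149, Mul(Rational(-1128, 115), h)) (Function('M')(h) = Add(Mul(Rational(-1128, 115), h), 149) = Add(149, Mul(Rational(-1128, 115), h)))
Add(17700, Mul(-1, Function('M')(-167))) = Add(17700, Mul(-1, Add(149, Mul(Rational(-1128, 115), -167)))) = Add(17700, Mul(-1, Add(149, Rational(188376, 115)))) = Add(17700, Mul(-1, Rational(205511, 115))) = Add(17700, Rational(-205511, 115)) = Rational(1829989, 115)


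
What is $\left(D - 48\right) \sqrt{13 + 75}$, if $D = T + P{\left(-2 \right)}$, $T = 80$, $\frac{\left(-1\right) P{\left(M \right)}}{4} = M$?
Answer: $80 \sqrt{22} \approx 375.23$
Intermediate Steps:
$P{\left(M \right)} = - 4 M$
$D = 88$ ($D = 80 - -8 = 80 + 8 = 88$)
$\left(D - 48\right) \sqrt{13 + 75} = \left(88 - 48\right) \sqrt{13 + 75} = 40 \sqrt{88} = 40 \cdot 2 \sqrt{22} = 80 \sqrt{22}$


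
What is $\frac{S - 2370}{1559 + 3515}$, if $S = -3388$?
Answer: $- \frac{2879}{2537} \approx -1.1348$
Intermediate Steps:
$\frac{S - 2370}{1559 + 3515} = \frac{-3388 - 2370}{1559 + 3515} = - \frac{5758}{5074} = \left(-5758\right) \frac{1}{5074} = - \frac{2879}{2537}$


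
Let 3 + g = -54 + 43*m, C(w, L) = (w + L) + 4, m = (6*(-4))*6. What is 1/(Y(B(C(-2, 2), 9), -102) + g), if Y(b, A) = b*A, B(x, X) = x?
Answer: -1/6657 ≈ -0.00015022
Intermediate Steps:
m = -144 (m = -24*6 = -144)
C(w, L) = 4 + L + w (C(w, L) = (L + w) + 4 = 4 + L + w)
g = -6249 (g = -3 + (-54 + 43*(-144)) = -3 + (-54 - 6192) = -3 - 6246 = -6249)
Y(b, A) = A*b
1/(Y(B(C(-2, 2), 9), -102) + g) = 1/(-102*(4 + 2 - 2) - 6249) = 1/(-102*4 - 6249) = 1/(-408 - 6249) = 1/(-6657) = -1/6657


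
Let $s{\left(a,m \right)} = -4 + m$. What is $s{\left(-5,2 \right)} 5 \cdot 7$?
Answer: $-70$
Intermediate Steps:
$s{\left(-5,2 \right)} 5 \cdot 7 = \left(-4 + 2\right) 5 \cdot 7 = \left(-2\right) 5 \cdot 7 = \left(-10\right) 7 = -70$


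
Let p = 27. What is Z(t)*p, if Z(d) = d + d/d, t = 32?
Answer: 891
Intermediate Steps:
Z(d) = 1 + d (Z(d) = d + 1 = 1 + d)
Z(t)*p = (1 + 32)*27 = 33*27 = 891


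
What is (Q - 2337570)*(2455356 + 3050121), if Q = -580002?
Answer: -16062625541844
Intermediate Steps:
(Q - 2337570)*(2455356 + 3050121) = (-580002 - 2337570)*(2455356 + 3050121) = -2917572*5505477 = -16062625541844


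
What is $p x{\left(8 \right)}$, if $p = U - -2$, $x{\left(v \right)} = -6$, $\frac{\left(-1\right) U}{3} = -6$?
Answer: $-120$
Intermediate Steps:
$U = 18$ ($U = \left(-3\right) \left(-6\right) = 18$)
$p = 20$ ($p = 18 - -2 = 18 + 2 = 20$)
$p x{\left(8 \right)} = 20 \left(-6\right) = -120$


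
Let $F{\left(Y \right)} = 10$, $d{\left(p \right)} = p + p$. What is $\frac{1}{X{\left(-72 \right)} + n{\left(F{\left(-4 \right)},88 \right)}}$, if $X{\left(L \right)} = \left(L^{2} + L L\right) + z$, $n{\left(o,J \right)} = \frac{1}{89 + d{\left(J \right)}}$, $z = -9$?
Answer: $\frac{265}{2745136} \approx 9.6534 \cdot 10^{-5}$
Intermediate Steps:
$d{\left(p \right)} = 2 p$
$n{\left(o,J \right)} = \frac{1}{89 + 2 J}$
$X{\left(L \right)} = -9 + 2 L^{2}$ ($X{\left(L \right)} = \left(L^{2} + L L\right) - 9 = \left(L^{2} + L^{2}\right) - 9 = 2 L^{2} - 9 = -9 + 2 L^{2}$)
$\frac{1}{X{\left(-72 \right)} + n{\left(F{\left(-4 \right)},88 \right)}} = \frac{1}{\left(-9 + 2 \left(-72\right)^{2}\right) + \frac{1}{89 + 2 \cdot 88}} = \frac{1}{\left(-9 + 2 \cdot 5184\right) + \frac{1}{89 + 176}} = \frac{1}{\left(-9 + 10368\right) + \frac{1}{265}} = \frac{1}{10359 + \frac{1}{265}} = \frac{1}{\frac{2745136}{265}} = \frac{265}{2745136}$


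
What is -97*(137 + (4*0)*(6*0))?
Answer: -13289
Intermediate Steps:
-97*(137 + (4*0)*(6*0)) = -97*(137 + 0*0) = -97*(137 + 0) = -97*137 = -13289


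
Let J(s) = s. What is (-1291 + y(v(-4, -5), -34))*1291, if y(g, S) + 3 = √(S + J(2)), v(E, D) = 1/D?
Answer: -1670554 + 5164*I*√2 ≈ -1.6706e+6 + 7303.0*I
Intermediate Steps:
y(g, S) = -3 + √(2 + S) (y(g, S) = -3 + √(S + 2) = -3 + √(2 + S))
(-1291 + y(v(-4, -5), -34))*1291 = (-1291 + (-3 + √(2 - 34)))*1291 = (-1291 + (-3 + √(-32)))*1291 = (-1291 + (-3 + 4*I*√2))*1291 = (-1294 + 4*I*√2)*1291 = -1670554 + 5164*I*√2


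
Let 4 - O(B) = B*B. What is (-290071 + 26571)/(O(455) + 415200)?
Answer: -263500/208179 ≈ -1.2657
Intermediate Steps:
O(B) = 4 - B**2 (O(B) = 4 - B*B = 4 - B**2)
(-290071 + 26571)/(O(455) + 415200) = (-290071 + 26571)/((4 - 1*455**2) + 415200) = -263500/((4 - 1*207025) + 415200) = -263500/((4 - 207025) + 415200) = -263500/(-207021 + 415200) = -263500/208179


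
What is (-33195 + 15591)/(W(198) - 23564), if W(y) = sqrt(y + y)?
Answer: 103705164/138815425 + 26406*sqrt(11)/138815425 ≈ 0.74770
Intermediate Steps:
W(y) = sqrt(2)*sqrt(y) (W(y) = sqrt(2*y) = sqrt(2)*sqrt(y))
(-33195 + 15591)/(W(198) - 23564) = (-33195 + 15591)/(sqrt(2)*sqrt(198) - 23564) = -17604/(sqrt(2)*(3*sqrt(22)) - 23564) = -17604/(6*sqrt(11) - 23564) = -17604/(-23564 + 6*sqrt(11))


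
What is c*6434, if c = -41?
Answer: -263794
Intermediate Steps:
c*6434 = -41*6434 = -263794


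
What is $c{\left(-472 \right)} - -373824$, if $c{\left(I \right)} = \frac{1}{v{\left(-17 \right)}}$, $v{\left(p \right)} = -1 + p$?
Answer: $\frac{6728831}{18} \approx 3.7382 \cdot 10^{5}$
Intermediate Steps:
$c{\left(I \right)} = - \frac{1}{18}$ ($c{\left(I \right)} = \frac{1}{-1 - 17} = \frac{1}{-18} = - \frac{1}{18}$)
$c{\left(-472 \right)} - -373824 = - \frac{1}{18} - -373824 = - \frac{1}{18} + 373824 = \frac{6728831}{18}$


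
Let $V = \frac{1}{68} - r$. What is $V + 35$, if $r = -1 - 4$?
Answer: $\frac{2721}{68} \approx 40.015$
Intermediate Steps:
$r = -5$ ($r = -1 - 4 = -5$)
$V = \frac{341}{68}$ ($V = \frac{1}{68} - -5 = \frac{1}{68} + 5 = \frac{341}{68} \approx 5.0147$)
$V + 35 = \frac{341}{68} + 35 = \frac{2721}{68}$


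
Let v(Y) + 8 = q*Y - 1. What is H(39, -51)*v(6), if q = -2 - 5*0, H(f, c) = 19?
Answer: -399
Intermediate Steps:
q = -2 (q = -2 + 0 = -2)
v(Y) = -9 - 2*Y (v(Y) = -8 + (-2*Y - 1) = -8 + (-1 - 2*Y) = -9 - 2*Y)
H(39, -51)*v(6) = 19*(-9 - 2*6) = 19*(-9 - 12) = 19*(-21) = -399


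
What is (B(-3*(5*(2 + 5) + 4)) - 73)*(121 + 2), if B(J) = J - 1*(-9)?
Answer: -22263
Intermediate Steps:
B(J) = 9 + J (B(J) = J + 9 = 9 + J)
(B(-3*(5*(2 + 5) + 4)) - 73)*(121 + 2) = ((9 - 3*(5*(2 + 5) + 4)) - 73)*(121 + 2) = ((9 - 3*(5*7 + 4)) - 73)*123 = ((9 - 3*(35 + 4)) - 73)*123 = ((9 - 3*39) - 73)*123 = ((9 - 117) - 73)*123 = (-108 - 73)*123 = -181*123 = -22263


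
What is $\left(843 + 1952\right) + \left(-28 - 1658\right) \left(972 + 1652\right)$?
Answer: $-4421269$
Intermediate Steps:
$\left(843 + 1952\right) + \left(-28 - 1658\right) \left(972 + 1652\right) = 2795 - 4424064 = -4421269$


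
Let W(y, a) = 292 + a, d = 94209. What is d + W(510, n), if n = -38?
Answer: 94463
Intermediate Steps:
d + W(510, n) = 94209 + (292 - 38) = 94209 + 254 = 94463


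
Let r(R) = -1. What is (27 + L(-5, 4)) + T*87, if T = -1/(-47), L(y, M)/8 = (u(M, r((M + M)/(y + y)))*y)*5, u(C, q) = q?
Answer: 10756/47 ≈ 228.85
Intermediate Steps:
L(y, M) = -40*y (L(y, M) = 8*(-y*5) = 8*(-5*y) = -40*y)
T = 1/47 (T = -1*(-1/47) = 1/47 ≈ 0.021277)
(27 + L(-5, 4)) + T*87 = (27 - 40*(-5)) + (1/47)*87 = (27 + 200) + 87/47 = 227 + 87/47 = 10756/47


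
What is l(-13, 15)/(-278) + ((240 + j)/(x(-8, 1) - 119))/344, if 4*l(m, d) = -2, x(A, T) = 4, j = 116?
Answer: -19797/2749420 ≈ -0.0072004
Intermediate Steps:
l(m, d) = -1/2 (l(m, d) = (1/4)*(-2) = -1/2)
l(-13, 15)/(-278) + ((240 + j)/(x(-8, 1) - 119))/344 = -1/2/(-278) + ((240 + 116)/(4 - 119))/344 = -1/2*(-1/278) + (356/(-115))*(1/344) = 1/556 + (356*(-1/115))*(1/344) = 1/556 - 356/115*1/344 = 1/556 - 89/9890 = -19797/2749420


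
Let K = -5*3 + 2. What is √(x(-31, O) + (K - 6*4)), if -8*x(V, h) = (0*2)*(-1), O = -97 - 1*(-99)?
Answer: I*√37 ≈ 6.0828*I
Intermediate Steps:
K = -13 (K = -15 + 2 = -13)
O = 2 (O = -97 + 99 = 2)
x(V, h) = 0 (x(V, h) = -0*2*(-1)/8 = -0*(-1) = -⅛*0 = 0)
√(x(-31, O) + (K - 6*4)) = √(0 + (-13 - 6*4)) = √(0 + (-13 - 24)) = √(0 - 37) = √(-37) = I*√37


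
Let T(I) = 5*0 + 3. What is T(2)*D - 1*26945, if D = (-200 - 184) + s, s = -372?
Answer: -29213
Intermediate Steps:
T(I) = 3 (T(I) = 0 + 3 = 3)
D = -756 (D = (-200 - 184) - 372 = -384 - 372 = -756)
T(2)*D - 1*26945 = 3*(-756) - 1*26945 = -2268 - 26945 = -29213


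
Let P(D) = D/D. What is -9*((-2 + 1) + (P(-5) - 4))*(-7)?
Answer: -252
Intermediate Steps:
P(D) = 1
-9*((-2 + 1) + (P(-5) - 4))*(-7) = -9*((-2 + 1) + (1 - 4))*(-7) = -9*(-1 - 3)*(-7) = -9*(-4)*(-7) = 36*(-7) = -252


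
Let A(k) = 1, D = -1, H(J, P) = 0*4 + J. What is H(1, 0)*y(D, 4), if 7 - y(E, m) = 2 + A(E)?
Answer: 4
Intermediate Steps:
H(J, P) = J (H(J, P) = 0 + J = J)
y(E, m) = 4 (y(E, m) = 7 - (2 + 1) = 7 - 1*3 = 7 - 3 = 4)
H(1, 0)*y(D, 4) = 1*4 = 4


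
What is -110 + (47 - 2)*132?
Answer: 5830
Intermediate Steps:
-110 + (47 - 2)*132 = -110 + 45*132 = -110 + 5940 = 5830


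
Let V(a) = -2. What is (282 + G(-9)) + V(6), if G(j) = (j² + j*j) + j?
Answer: 433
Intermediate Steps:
G(j) = j + 2*j² (G(j) = (j² + j²) + j = 2*j² + j = j + 2*j²)
(282 + G(-9)) + V(6) = (282 - 9*(1 + 2*(-9))) - 2 = (282 - 9*(1 - 18)) - 2 = (282 - 9*(-17)) - 2 = (282 + 153) - 2 = 435 - 2 = 433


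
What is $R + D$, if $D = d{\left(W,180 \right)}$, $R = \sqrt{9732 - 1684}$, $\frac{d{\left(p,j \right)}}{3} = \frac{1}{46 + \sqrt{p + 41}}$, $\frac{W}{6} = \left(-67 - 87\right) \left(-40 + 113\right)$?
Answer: $\frac{138}{69527} + 4 \sqrt{503} - \frac{3 i \sqrt{67411}}{69527} \approx 89.713 - 0.011203 i$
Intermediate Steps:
$W = -67452$ ($W = 6 \left(-67 - 87\right) \left(-40 + 113\right) = 6 \left(\left(-154\right) 73\right) = 6 \left(-11242\right) = -67452$)
$d{\left(p,j \right)} = \frac{3}{46 + \sqrt{41 + p}}$ ($d{\left(p,j \right)} = \frac{3}{46 + \sqrt{p + 41}} = \frac{3}{46 + \sqrt{41 + p}}$)
$R = 4 \sqrt{503}$ ($R = \sqrt{8048} = 4 \sqrt{503} \approx 89.711$)
$D = \frac{3}{46 + i \sqrt{67411}}$ ($D = \frac{3}{46 + \sqrt{41 - 67452}} = \frac{3}{46 + \sqrt{-67411}} = \frac{3}{46 + i \sqrt{67411}} \approx 0.0019848 - 0.011203 i$)
$R + D = 4 \sqrt{503} + \left(\frac{138}{69527} - \frac{3 i \sqrt{67411}}{69527}\right) = \frac{138}{69527} + 4 \sqrt{503} - \frac{3 i \sqrt{67411}}{69527}$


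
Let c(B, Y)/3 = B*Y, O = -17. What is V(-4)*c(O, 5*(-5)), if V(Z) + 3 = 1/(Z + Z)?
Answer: -31875/8 ≈ -3984.4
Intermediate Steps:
V(Z) = -3 + 1/(2*Z) (V(Z) = -3 + 1/(Z + Z) = -3 + 1/(2*Z))
c(B, Y) = 3*B*Y (c(B, Y) = 3*(B*Y) = 3*B*Y)
V(-4)*c(O, 5*(-5)) = (-3 + (1/2)/(-4))*(3*(-17)*(5*(-5))) = (-3 + (1/2)*(-1/4))*(3*(-17)*(-25)) = (-3 - 1/8)*1275 = -25/8*1275 = -31875/8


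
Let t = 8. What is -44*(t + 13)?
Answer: -924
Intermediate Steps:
-44*(t + 13) = -44*(8 + 13) = -44*21 = -924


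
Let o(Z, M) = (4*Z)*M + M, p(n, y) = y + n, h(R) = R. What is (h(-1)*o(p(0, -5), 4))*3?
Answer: 228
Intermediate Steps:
p(n, y) = n + y
o(Z, M) = M + 4*M*Z (o(Z, M) = 4*M*Z + M = M + 4*M*Z)
(h(-1)*o(p(0, -5), 4))*3 = -4*(1 + 4*(0 - 5))*3 = -4*(1 + 4*(-5))*3 = -4*(1 - 20)*3 = -4*(-19)*3 = -1*(-76)*3 = 76*3 = 228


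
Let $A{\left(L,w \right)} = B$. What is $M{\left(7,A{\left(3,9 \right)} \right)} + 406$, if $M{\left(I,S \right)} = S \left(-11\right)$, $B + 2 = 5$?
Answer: $373$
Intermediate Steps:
$B = 3$ ($B = -2 + 5 = 3$)
$A{\left(L,w \right)} = 3$
$M{\left(I,S \right)} = - 11 S$
$M{\left(7,A{\left(3,9 \right)} \right)} + 406 = \left(-11\right) 3 + 406 = -33 + 406 = 373$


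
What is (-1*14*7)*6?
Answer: -588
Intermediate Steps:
(-1*14*7)*6 = -14*7*6 = -98*6 = -588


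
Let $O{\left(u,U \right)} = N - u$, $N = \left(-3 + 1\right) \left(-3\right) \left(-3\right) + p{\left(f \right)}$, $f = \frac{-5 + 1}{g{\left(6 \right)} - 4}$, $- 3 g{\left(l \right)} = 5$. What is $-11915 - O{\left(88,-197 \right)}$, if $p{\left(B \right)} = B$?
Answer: $- \frac{200765}{17} \approx -11810.0$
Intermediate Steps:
$g{\left(l \right)} = - \frac{5}{3}$ ($g{\left(l \right)} = \left(- \frac{1}{3}\right) 5 = - \frac{5}{3}$)
$f = \frac{12}{17}$ ($f = \frac{-5 + 1}{- \frac{5}{3} - 4} = - \frac{4}{- \frac{17}{3}} = \left(-4\right) \left(- \frac{3}{17}\right) = \frac{12}{17} \approx 0.70588$)
$N = - \frac{294}{17}$ ($N = \left(-3 + 1\right) \left(-3\right) \left(-3\right) + \frac{12}{17} = \left(-2\right) \left(-3\right) \left(-3\right) + \frac{12}{17} = 6 \left(-3\right) + \frac{12}{17} = -18 + \frac{12}{17} = - \frac{294}{17} \approx -17.294$)
$O{\left(u,U \right)} = - \frac{294}{17} - u$
$-11915 - O{\left(88,-197 \right)} = -11915 - \left(- \frac{294}{17} - 88\right) = -11915 - - \frac{1790}{17} = -11915 + \frac{1790}{17} = - \frac{200765}{17}$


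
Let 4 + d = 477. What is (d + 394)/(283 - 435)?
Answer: -867/152 ≈ -5.7039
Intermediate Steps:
d = 473 (d = -4 + 477 = 473)
(d + 394)/(283 - 435) = (473 + 394)/(283 - 435) = 867/(-152) = 867*(-1/152) = -867/152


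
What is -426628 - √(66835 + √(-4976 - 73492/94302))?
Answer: -426628 - √(97691449635 + 1209*I*√7274463782)/1209 ≈ -4.2689e+5 - 0.13644*I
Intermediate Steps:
-426628 - √(66835 + √(-4976 - 73492/94302)) = -426628 - √(66835 + √(-4976 - 73492*1/94302)) = -426628 - √(66835 + √(-4976 - 36746/47151)) = -426628 - √(66835 + √(-234660122/47151)) = -426628 - √(66835 + I*√7274463782/1209)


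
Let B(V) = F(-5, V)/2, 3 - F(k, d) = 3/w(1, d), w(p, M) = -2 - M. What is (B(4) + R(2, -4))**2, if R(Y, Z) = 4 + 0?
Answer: 529/16 ≈ 33.063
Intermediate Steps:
R(Y, Z) = 4
F(k, d) = 3 - 3/(-2 - d)
B(V) = 3*(3 + V)/(2*(2 + V)) (B(V) = (3*(3 + V)/(2 + V))/2 = (3*(3 + V)/(2 + V))*(1/2) = 3*(3 + V)/(2*(2 + V)))
(B(4) + R(2, -4))**2 = (3*(3 + 4)/(2*(2 + 4)) + 4)**2 = ((3/2)*7/6 + 4)**2 = ((3/2)*(1/6)*7 + 4)**2 = (7/4 + 4)**2 = (23/4)**2 = 529/16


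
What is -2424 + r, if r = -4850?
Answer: -7274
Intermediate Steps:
-2424 + r = -2424 - 4850 = -7274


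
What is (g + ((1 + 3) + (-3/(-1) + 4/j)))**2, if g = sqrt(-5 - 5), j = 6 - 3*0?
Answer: 439/9 + 46*I*sqrt(10)/3 ≈ 48.778 + 48.488*I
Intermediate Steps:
j = 6 (j = 6 + 0 = 6)
g = I*sqrt(10) (g = sqrt(-10) = I*sqrt(10) ≈ 3.1623*I)
(g + ((1 + 3) + (-3/(-1) + 4/j)))**2 = (I*sqrt(10) + ((1 + 3) + (-3/(-1) + 4/6)))**2 = (I*sqrt(10) + (4 + (-3*(-1) + 4*(1/6))))**2 = (I*sqrt(10) + (4 + (3 + 2/3)))**2 = (I*sqrt(10) + (4 + 11/3))**2 = (I*sqrt(10) + 23/3)**2 = (23/3 + I*sqrt(10))**2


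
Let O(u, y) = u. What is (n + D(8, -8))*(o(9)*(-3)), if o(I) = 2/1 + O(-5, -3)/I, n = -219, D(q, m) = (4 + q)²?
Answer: 325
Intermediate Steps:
o(I) = 2 - 5/I (o(I) = 2/1 - 5/I = 2*1 - 5/I = 2 - 5/I)
(n + D(8, -8))*(o(9)*(-3)) = (-219 + (4 + 8)²)*((2 - 5/9)*(-3)) = (-219 + 12²)*((2 - 5*⅑)*(-3)) = (-219 + 144)*((2 - 5/9)*(-3)) = -325*(-3)/3 = -75*(-13/3) = 325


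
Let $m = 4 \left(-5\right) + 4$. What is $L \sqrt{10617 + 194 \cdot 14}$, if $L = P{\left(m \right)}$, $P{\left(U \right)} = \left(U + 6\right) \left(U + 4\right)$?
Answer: $120 \sqrt{13333} \approx 13856.0$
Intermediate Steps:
$m = -16$ ($m = -20 + 4 = -16$)
$P{\left(U \right)} = \left(4 + U\right) \left(6 + U\right)$ ($P{\left(U \right)} = \left(6 + U\right) \left(4 + U\right) = \left(4 + U\right) \left(6 + U\right)$)
$L = 120$ ($L = 24 + \left(-16\right)^{2} + 10 \left(-16\right) = 24 + 256 - 160 = 120$)
$L \sqrt{10617 + 194 \cdot 14} = 120 \sqrt{10617 + 194 \cdot 14} = 120 \sqrt{10617 + 2716} = 120 \sqrt{13333}$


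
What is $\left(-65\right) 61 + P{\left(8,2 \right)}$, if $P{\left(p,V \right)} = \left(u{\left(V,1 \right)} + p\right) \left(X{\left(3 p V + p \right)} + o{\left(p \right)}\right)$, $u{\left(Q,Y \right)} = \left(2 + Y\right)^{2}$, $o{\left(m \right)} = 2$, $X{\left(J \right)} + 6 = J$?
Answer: $-3081$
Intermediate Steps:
$X{\left(J \right)} = -6 + J$
$P{\left(p,V \right)} = \left(9 + p\right) \left(-4 + p + 3 V p\right)$ ($P{\left(p,V \right)} = \left(\left(2 + 1\right)^{2} + p\right) \left(\left(-6 + \left(3 p V + p\right)\right) + 2\right) = \left(3^{2} + p\right) \left(\left(-6 + \left(3 V p + p\right)\right) + 2\right) = \left(9 + p\right) \left(\left(-6 + \left(p + 3 V p\right)\right) + 2\right) = \left(9 + p\right) \left(\left(-6 + p + 3 V p\right) + 2\right) = \left(9 + p\right) \left(-4 + p + 3 V p\right)$)
$\left(-65\right) 61 + P{\left(8,2 \right)} = \left(-65\right) 61 + \left(-36 + 8^{2} + 5 \cdot 8 + 3 \cdot 2 \cdot 8^{2} + 27 \cdot 2 \cdot 8\right) = -3965 + \left(-36 + 64 + 40 + 3 \cdot 2 \cdot 64 + 432\right) = -3965 + \left(-36 + 64 + 40 + 384 + 432\right) = -3965 + 884 = -3081$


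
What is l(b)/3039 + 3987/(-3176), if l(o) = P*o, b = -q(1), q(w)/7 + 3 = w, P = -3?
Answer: -4083295/3217288 ≈ -1.2692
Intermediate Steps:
q(w) = -21 + 7*w
b = 14 (b = -(-21 + 7*1) = -(-21 + 7) = -1*(-14) = 14)
l(o) = -3*o
l(b)/3039 + 3987/(-3176) = -3*14/3039 + 3987/(-3176) = -42*1/3039 + 3987*(-1/3176) = -14/1013 - 3987/3176 = -4083295/3217288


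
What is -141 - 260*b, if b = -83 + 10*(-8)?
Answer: 42239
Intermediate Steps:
b = -163 (b = -83 - 80 = -163)
-141 - 260*b = -141 - 260*(-163) = -141 + 42380 = 42239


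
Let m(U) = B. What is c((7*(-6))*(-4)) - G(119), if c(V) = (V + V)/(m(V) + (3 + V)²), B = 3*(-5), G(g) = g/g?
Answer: -4815/4871 ≈ -0.98850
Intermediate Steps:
G(g) = 1
B = -15
m(U) = -15
c(V) = 2*V/(-15 + (3 + V)²) (c(V) = (V + V)/(-15 + (3 + V)²) = (2*V)/(-15 + (3 + V)²) = 2*V/(-15 + (3 + V)²))
c((7*(-6))*(-4)) - G(119) = 2*((7*(-6))*(-4))/(-15 + (3 + (7*(-6))*(-4))²) - 1*1 = 2*(-42*(-4))/(-15 + (3 - 42*(-4))²) - 1 = 2*168/(-15 + (3 + 168)²) - 1 = 2*168/(-15 + 171²) - 1 = 2*168/(-15 + 29241) - 1 = 2*168/29226 - 1 = 2*168*(1/29226) - 1 = 56/4871 - 1 = -4815/4871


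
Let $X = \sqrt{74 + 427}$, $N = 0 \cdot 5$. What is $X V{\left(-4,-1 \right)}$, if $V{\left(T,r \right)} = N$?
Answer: $0$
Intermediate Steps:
$N = 0$
$V{\left(T,r \right)} = 0$
$X = \sqrt{501} \approx 22.383$
$X V{\left(-4,-1 \right)} = \sqrt{501} \cdot 0 = 0$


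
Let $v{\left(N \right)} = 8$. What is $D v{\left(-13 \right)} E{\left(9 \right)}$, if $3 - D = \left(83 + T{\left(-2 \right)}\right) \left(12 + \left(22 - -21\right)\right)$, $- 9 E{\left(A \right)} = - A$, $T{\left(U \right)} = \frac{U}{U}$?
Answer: $-36936$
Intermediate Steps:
$T{\left(U \right)} = 1$
$E{\left(A \right)} = \frac{A}{9}$ ($E{\left(A \right)} = - \frac{\left(-1\right) A}{9} = \frac{A}{9}$)
$D = -4617$ ($D = 3 - \left(83 + 1\right) \left(12 + \left(22 - -21\right)\right) = 3 - 84 \left(12 + \left(22 + 21\right)\right) = 3 - 84 \left(12 + 43\right) = 3 - 84 \cdot 55 = 3 - 4620 = -4617$)
$D v{\left(-13 \right)} E{\left(9 \right)} = \left(-4617\right) 8 \cdot \frac{1}{9} \cdot 9 = \left(-36936\right) 1 = -36936$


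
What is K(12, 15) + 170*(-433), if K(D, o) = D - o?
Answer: -73613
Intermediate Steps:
K(12, 15) + 170*(-433) = (12 - 1*15) + 170*(-433) = (12 - 15) - 73610 = -3 - 73610 = -73613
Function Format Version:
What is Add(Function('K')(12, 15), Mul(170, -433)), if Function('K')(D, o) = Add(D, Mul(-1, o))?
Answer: -73613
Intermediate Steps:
Add(Function('K')(12, 15), Mul(170, -433)) = Add(Add(12, Mul(-1, 15)), Mul(170, -433)) = Add(Add(12, -15), -73610) = Add(-3, -73610) = -73613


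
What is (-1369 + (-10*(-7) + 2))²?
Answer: 1682209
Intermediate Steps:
(-1369 + (-10*(-7) + 2))² = (-1369 + (70 + 2))² = (-1369 + 72)² = (-1297)² = 1682209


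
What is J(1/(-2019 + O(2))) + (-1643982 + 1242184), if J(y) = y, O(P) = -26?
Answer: -821676911/2045 ≈ -4.0180e+5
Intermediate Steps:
J(1/(-2019 + O(2))) + (-1643982 + 1242184) = 1/(-2019 - 26) + (-1643982 + 1242184) = 1/(-2045) - 401798 = -1/2045 - 401798 = -821676911/2045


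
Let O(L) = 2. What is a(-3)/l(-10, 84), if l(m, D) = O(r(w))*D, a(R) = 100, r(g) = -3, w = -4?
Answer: 25/42 ≈ 0.59524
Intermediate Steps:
l(m, D) = 2*D
a(-3)/l(-10, 84) = 100/((2*84)) = 100/168 = 100*(1/168) = 25/42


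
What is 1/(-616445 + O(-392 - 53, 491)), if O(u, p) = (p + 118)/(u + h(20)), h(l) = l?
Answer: -425/261989734 ≈ -1.6222e-6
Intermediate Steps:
O(u, p) = (118 + p)/(20 + u) (O(u, p) = (p + 118)/(u + 20) = (118 + p)/(20 + u))
1/(-616445 + O(-392 - 53, 491)) = 1/(-616445 + (118 + 491)/(20 + (-392 - 53))) = 1/(-616445 + 609/(20 - 445)) = 1/(-616445 + 609/(-425)) = 1/(-616445 - 1/425*609) = 1/(-616445 - 609/425) = 1/(-261989734/425) = -425/261989734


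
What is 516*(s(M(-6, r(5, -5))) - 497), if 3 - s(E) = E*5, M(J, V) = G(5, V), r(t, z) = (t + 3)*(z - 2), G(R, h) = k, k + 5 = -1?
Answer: -239424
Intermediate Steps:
k = -6 (k = -5 - 1 = -6)
G(R, h) = -6
r(t, z) = (-2 + z)*(3 + t) (r(t, z) = (3 + t)*(-2 + z) = (-2 + z)*(3 + t))
M(J, V) = -6
s(E) = 3 - 5*E (s(E) = 3 - E*5 = 3 - 5*E)
516*(s(M(-6, r(5, -5))) - 497) = 516*((3 - 5*(-6)) - 497) = 516*((3 + 30) - 497) = 516*(33 - 497) = 516*(-464) = -239424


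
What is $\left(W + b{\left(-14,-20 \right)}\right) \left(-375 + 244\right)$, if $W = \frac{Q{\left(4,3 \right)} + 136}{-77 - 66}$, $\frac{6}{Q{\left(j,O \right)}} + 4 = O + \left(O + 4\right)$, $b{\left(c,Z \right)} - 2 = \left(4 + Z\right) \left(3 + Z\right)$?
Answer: $- \frac{5114895}{143} \approx -35769.0$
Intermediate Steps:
$b{\left(c,Z \right)} = 2 + \left(3 + Z\right) \left(4 + Z\right)$ ($b{\left(c,Z \right)} = 2 + \left(4 + Z\right) \left(3 + Z\right) = 2 + \left(3 + Z\right) \left(4 + Z\right)$)
$Q{\left(j,O \right)} = \frac{3}{O}$ ($Q{\left(j,O \right)} = \frac{6}{-4 + \left(O + \left(O + 4\right)\right)} = \frac{6}{-4 + \left(O + \left(4 + O\right)\right)} = \frac{6}{-4 + \left(4 + 2 O\right)} = \frac{6}{2 O} = 6 \frac{1}{2 O} = \frac{3}{O}$)
$W = - \frac{137}{143}$ ($W = \frac{\frac{3}{3} + 136}{-77 - 66} = \frac{3 \cdot \frac{1}{3} + 136}{-143} = \left(1 + 136\right) \left(- \frac{1}{143}\right) = 137 \left(- \frac{1}{143}\right) = - \frac{137}{143} \approx -0.95804$)
$\left(W + b{\left(-14,-20 \right)}\right) \left(-375 + 244\right) = \left(- \frac{137}{143} + \left(14 + \left(-20\right)^{2} + 7 \left(-20\right)\right)\right) \left(-375 + 244\right) = \left(- \frac{137}{143} + \left(14 + 400 - 140\right)\right) \left(-131\right) = \left(- \frac{137}{143} + 274\right) \left(-131\right) = \frac{39045}{143} \left(-131\right) = - \frac{5114895}{143}$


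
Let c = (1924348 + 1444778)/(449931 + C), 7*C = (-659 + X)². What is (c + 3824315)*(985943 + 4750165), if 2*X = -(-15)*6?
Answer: 77360136110103999516/3526513 ≈ 2.1937e+13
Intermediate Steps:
X = 45 (X = (-(-15)*6)/2 = (-15*(-6))/2 = (½)*90 = 45)
C = 376996/7 (C = (-659 + 45)²/7 = (⅐)*(-614)² = (⅐)*376996 = 376996/7 ≈ 53857.)
c = 23583882/3526513 (c = (1924348 + 1444778)/(449931 + 376996/7) = 3369126/(3526513/7) = 3369126*(7/3526513) = 23583882/3526513 ≈ 6.6876)
(c + 3824315)*(985943 + 4750165) = (23583882/3526513 + 3824315)*(985943 + 4750165) = (13486520147477/3526513)*5736108 = 77360136110103999516/3526513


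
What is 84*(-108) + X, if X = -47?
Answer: -9119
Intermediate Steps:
84*(-108) + X = 84*(-108) - 47 = -9072 - 47 = -9119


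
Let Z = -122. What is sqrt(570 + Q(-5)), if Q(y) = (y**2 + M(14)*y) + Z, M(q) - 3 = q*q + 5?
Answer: I*sqrt(547) ≈ 23.388*I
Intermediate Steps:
M(q) = 8 + q**2 (M(q) = 3 + (q*q + 5) = 3 + (q**2 + 5) = 3 + (5 + q**2) = 8 + q**2)
Q(y) = -122 + y**2 + 204*y (Q(y) = (y**2 + (8 + 14**2)*y) - 122 = (y**2 + (8 + 196)*y) - 122 = (y**2 + 204*y) - 122 = -122 + y**2 + 204*y)
sqrt(570 + Q(-5)) = sqrt(570 + (-122 + (-5)**2 + 204*(-5))) = sqrt(570 + (-122 + 25 - 1020)) = sqrt(570 - 1117) = sqrt(-547) = I*sqrt(547)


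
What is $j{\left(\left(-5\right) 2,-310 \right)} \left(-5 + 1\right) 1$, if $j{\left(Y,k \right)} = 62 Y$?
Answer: $2480$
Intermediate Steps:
$j{\left(\left(-5\right) 2,-310 \right)} \left(-5 + 1\right) 1 = 62 \left(\left(-5\right) 2\right) \left(-5 + 1\right) 1 = 62 \left(-10\right) \left(\left(-4\right) 1\right) = \left(-620\right) \left(-4\right) = 2480$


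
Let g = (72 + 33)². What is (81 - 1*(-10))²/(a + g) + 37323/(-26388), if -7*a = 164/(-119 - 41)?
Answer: -6003589267/9051204212 ≈ -0.66329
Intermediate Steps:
g = 11025 (g = 105² = 11025)
a = 41/280 (a = -164/(7*(-119 - 41)) = -164/(7*(-160)) = -164*(-1)/(7*160) = -⅐*(-41/40) = 41/280 ≈ 0.14643)
(81 - 1*(-10))²/(a + g) + 37323/(-26388) = (81 - 1*(-10))²/(41/280 + 11025) + 37323/(-26388) = (81 + 10)²/(3087041/280) + 37323*(-1/26388) = 91²*(280/3087041) - 4147/2932 = 8281*(280/3087041) - 4147/2932 = 2318680/3087041 - 4147/2932 = -6003589267/9051204212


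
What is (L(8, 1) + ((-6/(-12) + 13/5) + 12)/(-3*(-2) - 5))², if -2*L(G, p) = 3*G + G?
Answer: 81/100 ≈ 0.81000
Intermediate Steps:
L(G, p) = -2*G (L(G, p) = -(3*G + G)/2 = -2*G)
(L(8, 1) + ((-6/(-12) + 13/5) + 12)/(-3*(-2) - 5))² = (-2*8 + ((-6/(-12) + 13/5) + 12)/(-3*(-2) - 5))² = (-16 + ((-6*(-1/12) + 13*(⅕)) + 12)/(6 - 5))² = (-16 + ((½ + 13/5) + 12)/1)² = (-16 + (31/10 + 12)*1)² = (-16 + (151/10)*1)² = (-16 + 151/10)² = (-9/10)² = 81/100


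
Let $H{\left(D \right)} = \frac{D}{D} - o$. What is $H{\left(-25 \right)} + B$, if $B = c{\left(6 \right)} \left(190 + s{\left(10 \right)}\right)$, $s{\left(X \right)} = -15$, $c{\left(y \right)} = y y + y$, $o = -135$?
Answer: $7486$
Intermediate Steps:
$c{\left(y \right)} = y + y^{2}$ ($c{\left(y \right)} = y^{2} + y = y + y^{2}$)
$H{\left(D \right)} = 136$ ($H{\left(D \right)} = \frac{D}{D} - -135 = 1 + 135 = 136$)
$B = 7350$ ($B = 6 \left(1 + 6\right) \left(190 - 15\right) = 6 \cdot 7 \cdot 175 = 42 \cdot 175 = 7350$)
$H{\left(-25 \right)} + B = 136 + 7350 = 7486$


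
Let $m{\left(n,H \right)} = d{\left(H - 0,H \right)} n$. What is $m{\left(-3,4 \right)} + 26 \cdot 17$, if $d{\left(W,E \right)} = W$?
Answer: $430$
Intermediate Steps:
$m{\left(n,H \right)} = H n$ ($m{\left(n,H \right)} = \left(H - 0\right) n = \left(H + 0\right) n = H n$)
$m{\left(-3,4 \right)} + 26 \cdot 17 = 4 \left(-3\right) + 26 \cdot 17 = -12 + 442 = 430$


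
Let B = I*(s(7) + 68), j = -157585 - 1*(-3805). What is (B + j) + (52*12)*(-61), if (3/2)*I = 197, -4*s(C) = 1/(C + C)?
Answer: -5121639/28 ≈ -1.8292e+5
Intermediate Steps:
s(C) = -1/(8*C) (s(C) = -1/(4*(C + C)) = -1/(2*C)/4 = -1/(8*C))
I = 394/3 (I = (⅔)*197 = 394/3 ≈ 131.33)
j = -153780 (j = -157585 + 3805 = -153780)
B = 249993/28 (B = 394*(-⅛/7 + 68)/3 = 394*(-⅛*⅐ + 68)/3 = 394*(-1/56 + 68)/3 = (394/3)*(3807/56) = 249993/28 ≈ 8928.3)
(B + j) + (52*12)*(-61) = (249993/28 - 153780) + (52*12)*(-61) = -4055847/28 + 624*(-61) = -4055847/28 - 38064 = -5121639/28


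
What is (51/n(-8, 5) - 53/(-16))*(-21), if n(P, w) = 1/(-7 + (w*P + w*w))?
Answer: 375879/16 ≈ 23492.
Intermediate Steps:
n(P, w) = 1/(-7 + w**2 + P*w) (n(P, w) = 1/(-7 + (P*w + w**2)) = 1/(-7 + (w**2 + P*w)) = 1/(-7 + w**2 + P*w))
(51/n(-8, 5) - 53/(-16))*(-21) = (51/(1/(-7 + 5**2 - 8*5)) - 53/(-16))*(-21) = (51/(1/(-7 + 25 - 40)) - 53*(-1/16))*(-21) = (51/(1/(-22)) + 53/16)*(-21) = (51/(-1/22) + 53/16)*(-21) = (51*(-22) + 53/16)*(-21) = (-1122 + 53/16)*(-21) = -17899/16*(-21) = 375879/16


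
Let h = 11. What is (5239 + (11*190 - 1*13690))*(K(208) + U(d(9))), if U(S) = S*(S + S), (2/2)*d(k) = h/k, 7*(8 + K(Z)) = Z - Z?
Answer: 2582566/81 ≈ 31884.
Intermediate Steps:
K(Z) = -8 (K(Z) = -8 + (Z - Z)/7 = -8 + (⅐)*0 = -8 + 0 = -8)
d(k) = 11/k
U(S) = 2*S² (U(S) = S*(2*S) = 2*S²)
(5239 + (11*190 - 1*13690))*(K(208) + U(d(9))) = (5239 + (11*190 - 1*13690))*(-8 + 2*(11/9)²) = (5239 + (2090 - 13690))*(-8 + 2*(11*(⅑))²) = (5239 - 11600)*(-8 + 2*(11/9)²) = -6361*(-8 + 2*(121/81)) = -6361*(-8 + 242/81) = -6361*(-406/81) = 2582566/81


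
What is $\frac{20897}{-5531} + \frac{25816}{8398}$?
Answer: $- \frac{16352355}{23224669} \approx -0.70409$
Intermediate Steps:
$\frac{20897}{-5531} + \frac{25816}{8398} = 20897 \left(- \frac{1}{5531}\right) + 25816 \cdot \frac{1}{8398} = - \frac{20897}{5531} + \frac{12908}{4199} = - \frac{16352355}{23224669}$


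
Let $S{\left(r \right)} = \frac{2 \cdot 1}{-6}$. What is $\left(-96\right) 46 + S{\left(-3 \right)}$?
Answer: $- \frac{13249}{3} \approx -4416.3$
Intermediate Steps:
$S{\left(r \right)} = - \frac{1}{3}$ ($S{\left(r \right)} = 2 \left(- \frac{1}{6}\right) = - \frac{1}{3}$)
$\left(-96\right) 46 + S{\left(-3 \right)} = \left(-96\right) 46 - \frac{1}{3} = -4416 - \frac{1}{3} = - \frac{13249}{3}$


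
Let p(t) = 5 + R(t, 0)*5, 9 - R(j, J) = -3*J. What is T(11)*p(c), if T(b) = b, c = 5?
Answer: 550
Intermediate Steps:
R(j, J) = 9 + 3*J (R(j, J) = 9 - (-3)*J = 9 + 3*J)
p(t) = 50 (p(t) = 5 + (9 + 3*0)*5 = 5 + (9 + 0)*5 = 5 + 9*5 = 5 + 45 = 50)
T(11)*p(c) = 11*50 = 550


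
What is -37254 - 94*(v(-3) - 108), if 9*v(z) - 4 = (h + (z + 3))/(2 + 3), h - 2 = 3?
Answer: -244388/9 ≈ -27154.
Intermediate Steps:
h = 5 (h = 2 + 3 = 5)
v(z) = 28/45 + z/45 (v(z) = 4/9 + ((5 + (z + 3))/(2 + 3))/9 = 4/9 + ((5 + (3 + z))/5)/9 = 4/9 + ((8 + z)*(⅕))/9 = 4/9 + (8/5 + z/5)/9 = 4/9 + (8/45 + z/45) = 28/45 + z/45)
-37254 - 94*(v(-3) - 108) = -37254 - 94*((28/45 + (1/45)*(-3)) - 108) = -37254 - 94*((28/45 - 1/15) - 108) = -37254 - 94*(5/9 - 108) = -37254 - 94*(-967/9) = -37254 + 90898/9 = -244388/9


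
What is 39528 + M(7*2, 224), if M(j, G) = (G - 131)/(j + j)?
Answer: 1106877/28 ≈ 39531.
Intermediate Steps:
M(j, G) = (-131 + G)/(2*j) (M(j, G) = (-131 + G)/((2*j)) = (-131 + G)*(1/(2*j)) = (-131 + G)/(2*j))
39528 + M(7*2, 224) = 39528 + (-131 + 224)/(2*((7*2))) = 39528 + (1/2)*93/14 = 39528 + (1/2)*(1/14)*93 = 39528 + 93/28 = 1106877/28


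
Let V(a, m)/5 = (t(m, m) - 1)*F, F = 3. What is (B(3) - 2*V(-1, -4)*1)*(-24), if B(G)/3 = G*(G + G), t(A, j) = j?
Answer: -4896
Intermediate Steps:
B(G) = 6*G² (B(G) = 3*(G*(G + G)) = 3*(G*(2*G)) = 3*(2*G²) = 6*G²)
V(a, m) = -15 + 15*m (V(a, m) = 5*((m - 1)*3) = 5*((-1 + m)*3) = 5*(-3 + 3*m) = -15 + 15*m)
(B(3) - 2*V(-1, -4)*1)*(-24) = (6*3² - 2*(-15 + 15*(-4))*1)*(-24) = (6*9 - 2*(-15 - 60)*1)*(-24) = (54 - 2*(-75)*1)*(-24) = (54 + 150*1)*(-24) = (54 + 150)*(-24) = 204*(-24) = -4896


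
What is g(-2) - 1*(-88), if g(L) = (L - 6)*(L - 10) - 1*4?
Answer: 180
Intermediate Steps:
g(L) = -4 + (-10 + L)*(-6 + L) (g(L) = (-6 + L)*(-10 + L) - 4 = (-10 + L)*(-6 + L) - 4 = -4 + (-10 + L)*(-6 + L))
g(-2) - 1*(-88) = (56 + (-2)² - 16*(-2)) - 1*(-88) = (56 + 4 + 32) + 88 = 92 + 88 = 180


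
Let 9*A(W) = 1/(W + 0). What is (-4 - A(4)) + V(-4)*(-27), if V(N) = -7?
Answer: 6659/36 ≈ 184.97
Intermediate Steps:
A(W) = 1/(9*W) (A(W) = 1/(9*(W + 0)) = 1/(9*W))
(-4 - A(4)) + V(-4)*(-27) = (-4 - 1/(9*4)) - 7*(-27) = (-4 - 1/(9*4)) + 189 = (-4 - 1*1/36) + 189 = (-4 - 1/36) + 189 = -145/36 + 189 = 6659/36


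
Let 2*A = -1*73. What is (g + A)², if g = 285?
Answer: 247009/4 ≈ 61752.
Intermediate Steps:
A = -73/2 (A = (-1*73)/2 = (½)*(-73) = -73/2 ≈ -36.500)
(g + A)² = (285 - 73/2)² = (497/2)² = 247009/4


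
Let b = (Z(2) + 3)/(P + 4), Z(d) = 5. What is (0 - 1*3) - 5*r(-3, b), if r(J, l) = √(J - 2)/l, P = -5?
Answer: -3 + 5*I*√5/8 ≈ -3.0 + 1.3975*I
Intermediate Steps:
b = -8 (b = (5 + 3)/(-5 + 4) = 8/(-1) = 8*(-1) = -8)
r(J, l) = √(-2 + J)/l
(0 - 1*3) - 5*r(-3, b) = (0 - 1*3) - 5*√(-2 - 3)/(-8) = (0 - 3) - (-5)*√(-5)/8 = -3 - (-5)*I*√5/8 = -3 + 5*I*√5/8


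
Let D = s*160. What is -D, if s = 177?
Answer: -28320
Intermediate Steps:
D = 28320 (D = 177*160 = 28320)
-D = -1*28320 = -28320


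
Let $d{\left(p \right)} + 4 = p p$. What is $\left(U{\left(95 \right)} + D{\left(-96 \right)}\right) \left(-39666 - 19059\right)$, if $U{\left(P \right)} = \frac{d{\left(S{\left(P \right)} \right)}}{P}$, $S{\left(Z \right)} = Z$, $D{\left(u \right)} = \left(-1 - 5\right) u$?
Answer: $- \frac{748638045}{19} \approx -3.9402 \cdot 10^{7}$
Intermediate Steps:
$D{\left(u \right)} = - 6 u$
$d{\left(p \right)} = -4 + p^{2}$ ($d{\left(p \right)} = -4 + p p = -4 + p^{2}$)
$U{\left(P \right)} = \frac{-4 + P^{2}}{P}$
$\left(U{\left(95 \right)} + D{\left(-96 \right)}\right) \left(-39666 - 19059\right) = \left(\left(95 - \frac{4}{95}\right) - -576\right) \left(-39666 - 19059\right) = \left(\left(95 - \frac{4}{95}\right) + 576\right) \left(-58725\right) = \left(\frac{9021}{95} + 576\right) \left(-58725\right) = \frac{63741}{95} \left(-58725\right) = - \frac{748638045}{19}$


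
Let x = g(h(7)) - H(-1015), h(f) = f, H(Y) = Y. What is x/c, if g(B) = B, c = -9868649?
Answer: -146/1409807 ≈ -0.00010356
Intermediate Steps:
x = 1022 (x = 7 - 1*(-1015) = 7 + 1015 = 1022)
x/c = 1022/(-9868649) = 1022*(-1/9868649) = -146/1409807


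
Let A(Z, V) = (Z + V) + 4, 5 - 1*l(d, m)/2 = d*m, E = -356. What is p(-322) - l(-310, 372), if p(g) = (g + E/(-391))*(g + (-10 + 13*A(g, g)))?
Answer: 996039842/391 ≈ 2.5474e+6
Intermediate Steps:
l(d, m) = 10 - 2*d*m
A(Z, V) = 4 + V + Z (A(Z, V) = (V + Z) + 4 = 4 + V + Z)
p(g) = (42 + 27*g)*(356/391 + g) (p(g) = (g - 356/(-391))*(g + (-10 + 13*(4 + g + g))) = (g - 356*(-1/391))*(g + (-10 + 13*(4 + 2*g))) = (g + 356/391)*(g + (-10 + (52 + 26*g))) = (356/391 + g)*(g + (42 + 26*g)) = (356/391 + g)*(42 + 27*g) = (42 + 27*g)*(356/391 + g))
p(-322) - l(-310, 372) = (14952/391 + 27*(-322)² + (26034/391)*(-322)) - (10 - 2*(-310)*372) = (14952/391 + 27*103684 - 364476/17) - (10 + 230640) = (14952/391 + 2799468 - 364476/17) - 1*230650 = 1086223992/391 - 230650 = 996039842/391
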